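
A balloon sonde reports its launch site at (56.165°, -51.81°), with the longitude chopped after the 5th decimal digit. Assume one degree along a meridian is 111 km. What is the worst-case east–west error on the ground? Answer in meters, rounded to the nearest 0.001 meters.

0.618 meters

Truncating at 5 decimal places can drop up to a full unit in the last place, so the longitude may be off by as much as 1e-05°.
At latitude 56.165° a degree of longitude spans 111000 m × cos 56.165° = 111000 × 0.5568 ≈ 61805.1 m.
East–west error: 1e-05° × 61805.1 m/° ≈ 0.618051 m.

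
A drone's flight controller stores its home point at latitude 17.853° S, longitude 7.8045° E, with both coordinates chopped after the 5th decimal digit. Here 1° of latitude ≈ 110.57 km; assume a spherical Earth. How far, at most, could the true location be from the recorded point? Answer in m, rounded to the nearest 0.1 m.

Truncating at 5 decimal places can drop up to a full unit in the last place, so each coordinate may be off by as much as 1e-05°.
North–south component: 1e-05° × 110570 = 1.1057 m.
Longitude error → 1e-05 × 110570 × cos 17.853° = 1e-05 × 110570 × 0.9518 ≈ 1.05246 m.
Worst case both components are at the extreme and orthogonal: √(1.1057² + 1.05246²) ≈ 1.52651 m.

1.5 m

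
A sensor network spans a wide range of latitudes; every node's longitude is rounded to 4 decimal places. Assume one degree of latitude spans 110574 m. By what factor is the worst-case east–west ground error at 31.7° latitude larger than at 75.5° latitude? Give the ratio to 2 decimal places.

3.40

Rounding to 4 decimal places leaves the longitude within ±5e-05° of the true value.
Error at 31.7° = 5e-05° × 110574 × cos 31.7° ≈ 5.5287 × 0.8508 = 4.7039 m.
Error at 75.5° = 5e-05° × 110574 × cos 75.5° ≈ 5.5287 × 0.2504 = 1.3843 m.
The ratio reduces to cos 31.7° / cos 75.5° = 0.8508/0.2504 ≈ 3.3981.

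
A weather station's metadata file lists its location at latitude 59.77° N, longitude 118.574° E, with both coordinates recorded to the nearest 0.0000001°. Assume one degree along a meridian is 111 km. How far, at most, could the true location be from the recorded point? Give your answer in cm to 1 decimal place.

0.6 cm

Rounding to 7 decimal places leaves each coordinate within ±5e-08° of the true value.
Latitude error → 5e-08 × 111000 = 0.00555 m along the meridian.
Longitude error → 5e-08 × 111000 × cos 59.77° = 5e-08 × 111000 × 0.5035 ≈ 0.00279427 m.
Worst case both components are at the extreme and orthogonal: √(0.00555² + 0.00279427²) ≈ 0.00621373 m.
That is 0.00621373 m = 0.62137 cm.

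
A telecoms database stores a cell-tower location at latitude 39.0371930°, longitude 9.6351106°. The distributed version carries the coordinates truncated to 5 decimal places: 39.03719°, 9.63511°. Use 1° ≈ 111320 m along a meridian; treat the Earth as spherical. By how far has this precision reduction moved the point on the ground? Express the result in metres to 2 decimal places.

Δlat = 39.0371930 − 39.03719 = +0.0000030°; Δlon = 9.6351106 − 9.63511 = +0.0000006°.
N–S: 0.0000030° × 111320 m/° = 0.33396 m.
East–west at this latitude: 0.0000006° × 111320 × cos 39.0372° ≈ 0.0000006 × 86466.4 = 0.0518798 m.
Distance: √(0.33396² + 0.0518798²) ≈ 0.337966 m.

0.34 metres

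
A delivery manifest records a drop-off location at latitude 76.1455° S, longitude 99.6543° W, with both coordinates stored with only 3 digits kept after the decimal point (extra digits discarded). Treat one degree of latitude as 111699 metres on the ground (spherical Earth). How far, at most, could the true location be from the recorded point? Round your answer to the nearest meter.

Truncating at 3 decimal places can drop up to a full unit in the last place, so each coordinate may be off by as much as 0.001°.
N–S: 0.001° × 111699 m/° = 111.699 m.
Longitude error → 0.001 × 111699 × cos 76.1455° = 0.001 × 111699 × 0.2395 ≈ 26.7471 m.
Worst case both components are at the extreme and orthogonal: √(111.699² + 26.7471²) ≈ 114.857 m.

115 meters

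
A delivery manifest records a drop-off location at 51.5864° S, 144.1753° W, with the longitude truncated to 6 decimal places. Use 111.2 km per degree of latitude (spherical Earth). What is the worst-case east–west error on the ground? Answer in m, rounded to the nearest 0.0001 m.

0.0691 m

Truncating at 6 decimal places can drop up to a full unit in the last place, so the longitude may be off by as much as 1e-06°.
One degree of longitude at 51.5864° is 111200 × cos 51.5864° ≈ 111200 × 0.6213 = 69092.3 m.
Maximum E–W displacement: 1e-06 × 69092.3 = 0.0690923 m.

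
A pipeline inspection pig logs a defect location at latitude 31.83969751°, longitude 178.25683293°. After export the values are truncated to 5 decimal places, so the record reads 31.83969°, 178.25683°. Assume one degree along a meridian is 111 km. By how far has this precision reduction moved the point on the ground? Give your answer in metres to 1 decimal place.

0.9 metres

The latitude changed by +0.00000751° and the longitude by +0.00000293°.
N–S: 0.00000751° × 111000 m/° = 0.83361 m.
E–W at 31.8397°: 0.00000293° × 111000 × cos 31.8397° = 0.00000293 × 111000 × 0.8495 ≈ 0.276292 m.
Hypotenuse of the two orthogonal shifts: √(0.83361² + 0.276292²) = 0.878204 m.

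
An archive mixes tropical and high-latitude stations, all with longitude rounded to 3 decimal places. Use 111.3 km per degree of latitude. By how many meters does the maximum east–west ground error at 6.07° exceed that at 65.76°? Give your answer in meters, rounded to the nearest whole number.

32 meters

Rounding to 3 decimal places leaves the longitude within ±0.0005° of the true value.
At 6.07°: 0.0005° × 111300 × cos 6.07° = 0.0005 × 111300 × 0.9944 ≈ 55.338 m.
Error at 65.76° = 0.0005° × 111300 × cos 65.76° ≈ 55.65 × 0.4106 = 22.848 m.
Difference: 55.338 − 22.848 = 32.49 m.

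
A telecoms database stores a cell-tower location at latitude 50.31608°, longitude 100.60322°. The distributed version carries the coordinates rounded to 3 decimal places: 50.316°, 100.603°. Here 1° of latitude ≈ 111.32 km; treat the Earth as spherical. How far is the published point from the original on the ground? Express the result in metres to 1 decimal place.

The latitude changed by +0.00008° and the longitude by +0.00022°.
North–south shift: 0.00008 × 111320 = 8.9056 m.
E–W at 50.316°: 0.00022° × 111320 × cos 50.316° = 0.00022 × 111320 × 0.6386 ≈ 15.6384 m.
Combined displacement = (8.9056² + 15.6384²)^½ ≈ 17.9964 m.

18.0 metres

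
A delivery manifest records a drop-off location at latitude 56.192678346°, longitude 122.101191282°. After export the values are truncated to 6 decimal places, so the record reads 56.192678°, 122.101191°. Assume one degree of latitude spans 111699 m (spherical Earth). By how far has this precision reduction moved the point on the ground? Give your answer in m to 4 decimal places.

0.0424 m

Δlat = 56.192678346 − 56.192678 = +0.000000346°; Δlon = 122.101191282 − 122.101191 = +0.000000282°.
North–south shift: 0.000000346 × 111699 = 0.0386479 m.
E–W at 56.1927°: 0.000000282° × 111699 × cos 56.1927° = 0.000000282 × 111699 × 0.5564 ≈ 0.0175262 m.
Distance: √(0.0386479² + 0.0175262²) ≈ 0.0424361 m.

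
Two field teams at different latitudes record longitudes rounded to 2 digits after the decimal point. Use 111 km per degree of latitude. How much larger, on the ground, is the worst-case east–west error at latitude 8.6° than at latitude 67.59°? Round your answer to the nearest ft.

Rounding to 2 decimal places leaves the longitude within ±0.005° of the true value.
Error at 8.6° = 0.005° × 111000 × cos 8.6° ≈ 555 × 0.9888 = 548.76 m.
Error at 67.59° = 0.005° × 111000 × cos 67.59° ≈ 555 × 0.3812 = 211.58 m.
So the lower-latitude error exceeds the higher by 548.76 − 211.58 = 337.18 m.
In feet: 337.176 m ÷ 0.3048 ≈ 1106.2 ft.

1106 ft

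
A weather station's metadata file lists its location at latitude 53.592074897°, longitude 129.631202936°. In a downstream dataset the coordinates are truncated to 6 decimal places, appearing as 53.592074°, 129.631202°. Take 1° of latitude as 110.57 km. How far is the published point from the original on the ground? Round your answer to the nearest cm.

12 cm

The latitude changed by +0.000000897° and the longitude by +0.000000936°.
N–S: 0.000000897° × 110570 m/° = 0.0991813 m.
E–W at 53.5921°: 0.000000936° × 110570 × cos 53.5921° = 0.000000936 × 110570 × 0.5935 ≈ 0.0614265 m.
Distance: √(0.0991813² + 0.0614265²) ≈ 0.116663 m.
That is 0.116663 m = 11.666 cm.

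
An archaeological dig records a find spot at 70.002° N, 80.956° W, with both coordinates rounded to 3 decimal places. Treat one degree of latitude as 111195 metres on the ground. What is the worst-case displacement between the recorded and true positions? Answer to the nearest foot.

Rounding to 3 decimal places leaves each coordinate within ±0.0005° of the true value.
N–S: 0.0005° × 111195 m/° = 55.5975 m.
East–west component at 70.002°: 0.0005° × 111195 × cos 70.002° ≈ 0.0005 × 38027.3 ≈ 19.0136 m.
Worst case both components are at the extreme and orthogonal: √(55.5975² + 19.0136²) ≈ 58.7588 m.
Converting: 58.7588 m × 3.2808 ft/m ≈ 192.78 ft.

193 feet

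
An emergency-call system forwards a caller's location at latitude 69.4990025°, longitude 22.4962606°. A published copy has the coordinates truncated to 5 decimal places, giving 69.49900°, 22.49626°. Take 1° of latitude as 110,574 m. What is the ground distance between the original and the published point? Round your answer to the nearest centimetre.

The latitude changed by +0.0000025° and the longitude by +0.0000006°.
North–south shift: 0.0000025 × 110574 = 0.276435 m.
East–west at this latitude: 0.0000006° × 110574 × cos 69.499° ≈ 0.0000006 × 38725.6 = 0.0232354 m.
Hypotenuse of the two orthogonal shifts: √(0.276435² + 0.0232354²) = 0.27741 m.
That is 0.27741 m = 27.741 cm.

28 centimetres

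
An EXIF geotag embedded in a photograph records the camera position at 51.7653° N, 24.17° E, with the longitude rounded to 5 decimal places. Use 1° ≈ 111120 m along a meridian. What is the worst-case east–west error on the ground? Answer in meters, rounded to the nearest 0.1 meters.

0.3 meters

Rounding to 5 decimal places leaves the longitude within ±5e-06° of the true value.
Parallels shrink by cos φ, so at 51.7653° a degree of longitude is 111120 × 0.6189 ≈ 68770.4 m.
East–west error: 5e-06° × 68770.4 m/° ≈ 0.343852 m.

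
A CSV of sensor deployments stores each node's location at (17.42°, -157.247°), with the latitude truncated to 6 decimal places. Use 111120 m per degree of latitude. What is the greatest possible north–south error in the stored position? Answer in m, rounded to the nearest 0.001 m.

Truncating at 6 decimal places can drop up to a full unit in the last place, so the latitude may be off by as much as 1e-06°.
So the N–S error is at most 1e-06 × 111120 = 0.11112 m.

0.111 m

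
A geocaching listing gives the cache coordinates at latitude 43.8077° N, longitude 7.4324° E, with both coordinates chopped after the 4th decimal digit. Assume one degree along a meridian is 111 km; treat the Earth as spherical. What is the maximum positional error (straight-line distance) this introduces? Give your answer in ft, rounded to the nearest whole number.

Truncating at 4 decimal places can drop up to a full unit in the last place, so each coordinate may be off by as much as 0.0001°.
North–south component: 0.0001° × 111000 = 11.1 m.
E–W at 43.8077°: 0.0001° × 111000 × cos 43.8077° = 0.0001 × 111000 × 0.7217 ≈ 8.01051 m.
The two errors are perpendicular, so the maximum displacement is √(11.1² + 8.01051²) ≈ 13.6886 m.
In feet: 13.6886 m ÷ 0.3048 ≈ 44.91 ft.

45 ft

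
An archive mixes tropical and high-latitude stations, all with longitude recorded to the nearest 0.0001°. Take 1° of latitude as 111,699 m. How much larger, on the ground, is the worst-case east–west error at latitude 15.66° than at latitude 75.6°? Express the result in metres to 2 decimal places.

3.99 metres

Rounding to 4 decimal places leaves the longitude within ±5e-05° of the true value.
Error at 15.66° = 5e-05° × 111699 × cos 15.66° ≈ 5.585 × 0.9629 = 5.3776 m.
At 75.6°: 5e-05° × 111699 × cos 75.6° = 5e-05 × 111699 × 0.2487 ≈ 1.3889 m.
So the lower-latitude error exceeds the higher by 5.3776 − 1.3889 = 3.9887 m.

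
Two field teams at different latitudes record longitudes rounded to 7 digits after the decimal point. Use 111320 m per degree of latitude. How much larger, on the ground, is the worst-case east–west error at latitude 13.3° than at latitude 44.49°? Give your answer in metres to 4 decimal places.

Rounding to 7 decimal places leaves the longitude within ±5e-08° of the true value.
Error at 13.3° = 5e-08° × 111320 × cos 13.3° ≈ 0.005566 × 0.9732 = 0.0054167 m.
At 44.49°: 5e-08° × 111320 × cos 44.49° = 5e-08 × 111320 × 0.7134 ≈ 0.0039706 m.
So the lower-latitude error exceeds the higher by 0.0054167 − 0.0039706 = 0.0014461 m.

0.0014 metres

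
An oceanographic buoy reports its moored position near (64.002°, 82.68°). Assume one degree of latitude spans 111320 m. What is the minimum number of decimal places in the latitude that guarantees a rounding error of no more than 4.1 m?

One degree of latitude covers 111320 m.
With N decimal places the half-ulp bound is 0.5·10⁻ᴺ°, or 0.5·10⁻ᴺ × 111320 m on the ground.
Setting 55660 × 10⁻ᴺ ≤ 4.1 gives 10ᴺ ≥ 1.358e+04, i.e. N ≥ 4.13.
At 4 places the error can reach 5.57 m, but 5 places keeps it to 0.557 m.

5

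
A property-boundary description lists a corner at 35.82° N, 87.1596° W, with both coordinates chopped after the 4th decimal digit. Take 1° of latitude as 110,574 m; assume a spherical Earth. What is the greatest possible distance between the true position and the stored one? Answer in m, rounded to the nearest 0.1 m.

14.2 m

Truncating at 4 decimal places can drop up to a full unit in the last place, so each coordinate may be off by as much as 0.0001°.
North–south component: 0.0001° × 110574 = 11.0574 m.
East–west component at 35.82°: 0.0001° × 110574 × cos 35.82° ≈ 0.0001 × 89660 ≈ 8.966 m.
The two errors are perpendicular, so the maximum displacement is √(11.0574² + 8.966²) ≈ 14.2357 m.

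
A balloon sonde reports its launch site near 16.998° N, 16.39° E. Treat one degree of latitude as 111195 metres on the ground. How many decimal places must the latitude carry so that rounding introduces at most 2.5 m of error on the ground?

5 decimal places

One degree of latitude covers 111195 m.
With N decimal places the half-ulp bound is 0.5·10⁻ᴺ°, or 0.5·10⁻ᴺ × 111195 m on the ground.
Need 0.5 × 111195 × 10⁻ᴺ ≤ 2.5 → 10⁻ᴺ ≤ 4.497e-05, so N ≥ 4.35.
So 5 decimal places suffice (0.556 m); 4 would allow up to 5.56 m.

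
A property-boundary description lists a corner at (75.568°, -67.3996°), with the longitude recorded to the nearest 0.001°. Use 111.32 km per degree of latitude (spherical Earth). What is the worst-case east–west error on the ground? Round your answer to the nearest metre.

14 metres

Rounding to 3 decimal places leaves the longitude within ±0.0005° of the true value.
At latitude 75.568° a degree of longitude spans 111320 m × cos 75.568° = 111320 × 0.2492 ≈ 27744.4 m.
So at most 0.0005° × 27744.4 ≈ 13.8722 m east–west.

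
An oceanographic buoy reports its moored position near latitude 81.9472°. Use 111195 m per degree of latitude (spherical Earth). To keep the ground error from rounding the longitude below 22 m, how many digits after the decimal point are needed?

At 81.9472° one degree of longitude covers 111195 × cos 81.9472° ≈ 111195 × 0.1401 ≈ 15576.8 m.
N decimal places → at most half a unit in the last place, 0.5 × 10⁻ᴺ° = 15576.8/2 × 10⁻ᴺ m.
Need 0.5 × 15576.8 × 10⁻ᴺ ≤ 22 → 10⁻ᴺ ≤ 2.825e-03, so N ≥ 2.55.
At 2 places the error can reach 77.9 m, but 3 places keeps it to 7.79 m.

3 decimal places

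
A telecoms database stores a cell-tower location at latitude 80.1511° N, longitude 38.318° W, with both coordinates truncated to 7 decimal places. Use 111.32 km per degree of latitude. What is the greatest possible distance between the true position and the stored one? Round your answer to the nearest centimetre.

1 centimetres

Truncating at 7 decimal places can drop up to a full unit in the last place, so each coordinate may be off by as much as 1e-07°.
N–S: 1e-07° × 111320 m/° = 0.011132 m.
East–west component at 80.1511°: 1e-07° × 111320 × cos 80.1511° ≈ 1e-07 × 19041.3 ≈ 0.00190413 m.
Combining orthogonally: (0.011132² + 0.00190413²)^½ ≈ 0.0112937 m.
That is 0.0112937 m = 1.1294 cm.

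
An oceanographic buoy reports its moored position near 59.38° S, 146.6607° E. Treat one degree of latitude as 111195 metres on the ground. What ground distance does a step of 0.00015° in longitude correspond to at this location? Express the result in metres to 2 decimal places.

8.50 metres

One degree of longitude here spans 111195 × cos 59.38° = 111195 × 0.5093 ≈ 56636.3 m; 0.00015° of that is 8.49544 m.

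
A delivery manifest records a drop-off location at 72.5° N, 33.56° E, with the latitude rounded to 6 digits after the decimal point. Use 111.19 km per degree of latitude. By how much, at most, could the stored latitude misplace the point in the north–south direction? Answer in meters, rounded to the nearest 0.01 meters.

Rounding to 6 decimal places leaves the latitude within ±5e-07° of the true value.
North–south distance: 5e-07° × 111190 m/° = 0.055595 m.

0.06 meters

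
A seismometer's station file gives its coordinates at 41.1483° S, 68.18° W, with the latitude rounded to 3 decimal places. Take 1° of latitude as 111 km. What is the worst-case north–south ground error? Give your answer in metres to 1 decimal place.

55.5 metres

Rounding to 3 decimal places leaves the latitude within ±0.0005° of the true value.
North–south distance: 0.0005° × 111000 m/° = 55.5 m.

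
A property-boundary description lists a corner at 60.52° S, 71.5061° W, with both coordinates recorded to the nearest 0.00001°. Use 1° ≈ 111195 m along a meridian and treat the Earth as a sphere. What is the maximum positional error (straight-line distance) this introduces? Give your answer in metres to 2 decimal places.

Rounding to 5 decimal places leaves each coordinate within ±5e-06° of the true value.
North–south component: 5e-06° × 111195 = 0.555975 m.
E–W at 60.52°: 5e-06° × 111195 × cos 60.52° = 5e-06 × 111195 × 0.4921 ≈ 0.273606 m.
Worst case both components are at the extreme and orthogonal: √(0.555975² + 0.273606²) ≈ 0.619652 m.

0.62 metres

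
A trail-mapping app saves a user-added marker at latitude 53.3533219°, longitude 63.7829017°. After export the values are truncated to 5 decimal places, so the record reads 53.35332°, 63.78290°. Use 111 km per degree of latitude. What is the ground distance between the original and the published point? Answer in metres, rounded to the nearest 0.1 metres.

Δlat = 53.3533219 − 53.35332 = +0.0000019°; Δlon = 63.7829017 − 63.78290 = +0.0000017°.
North–south shift: 0.0000019 × 111000 = 0.2109 m.
East–west at this latitude: 0.0000017° × 111000 × cos 53.3533° ≈ 0.0000017 × 66253.5 = 0.112631 m.
Combined displacement = (0.2109² + 0.112631²)^½ ≈ 0.239091 m.

0.2 metres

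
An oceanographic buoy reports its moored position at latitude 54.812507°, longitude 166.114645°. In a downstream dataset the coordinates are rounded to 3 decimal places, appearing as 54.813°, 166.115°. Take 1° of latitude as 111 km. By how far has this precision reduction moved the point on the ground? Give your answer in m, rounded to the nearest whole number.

Δlat = 54.812507 − 54.813 = -0.000493°; Δlon = 166.114645 − 166.115 = -0.000355°.
N–S: -0.000493° × 111000 m/° = -54.723 m.
East–west at this latitude: -0.000355° × 111000 × cos 54.813° ≈ -0.000355 × 63963.4 = -22.707 m.
Hypotenuse of the two orthogonal shifts: √(54.723² + 22.707²) = 59.2471 m.

59 m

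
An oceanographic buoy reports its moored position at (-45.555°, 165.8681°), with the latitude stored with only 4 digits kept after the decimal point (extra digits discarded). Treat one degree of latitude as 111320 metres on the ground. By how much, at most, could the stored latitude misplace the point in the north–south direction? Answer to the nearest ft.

Truncating at 4 decimal places can drop up to a full unit in the last place, so the latitude may be off by as much as 0.0001°.
North–south distance: 0.0001° × 111320 m/° = 11.132 m.
In feet: 11.132 m ÷ 0.3048 ≈ 36.522 ft.

37 ft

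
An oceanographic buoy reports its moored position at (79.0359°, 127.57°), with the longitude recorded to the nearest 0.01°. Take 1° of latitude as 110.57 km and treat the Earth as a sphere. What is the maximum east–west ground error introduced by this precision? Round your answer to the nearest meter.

105 meters

Rounding to 2 decimal places leaves the longitude within ±0.005° of the true value.
One degree of longitude at 79.0359° is 110570 × cos 79.0359° ≈ 110570 × 0.1902 = 21029.7 m.
Maximum E–W displacement: 0.005 × 21029.7 = 105.149 m.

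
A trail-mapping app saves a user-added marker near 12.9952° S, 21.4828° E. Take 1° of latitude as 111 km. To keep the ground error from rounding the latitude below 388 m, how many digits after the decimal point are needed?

3 decimal places

One degree of latitude covers 111000 m.
With N decimal places the half-ulp bound is 0.5·10⁻ᴺ°, or 0.5·10⁻ᴺ × 111000 m on the ground.
Setting 55500 × 10⁻ᴺ ≤ 388 gives 10ᴺ ≥ 143, i.e. N ≥ 2.16.
N = 2 would give 555 m (too coarse); N = 3 gives 55.5 m ≤ 388 m.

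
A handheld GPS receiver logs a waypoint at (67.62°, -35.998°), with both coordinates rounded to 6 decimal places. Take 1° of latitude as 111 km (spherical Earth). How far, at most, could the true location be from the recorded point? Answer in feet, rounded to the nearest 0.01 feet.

0.19 feet

Rounding to 6 decimal places leaves each coordinate within ±5e-07° of the true value.
Latitude error → 5e-07 × 111000 = 0.0555 m along the meridian.
East–west component at 67.62°: 5e-07° × 111000 × cos 67.62° ≈ 5e-07 × 42263 ≈ 0.0211315 m.
Worst case both components are at the extreme and orthogonal: √(0.0555² + 0.0211315²) ≈ 0.0593868 m.
In feet: 0.0593868 m ÷ 0.3048 ≈ 0.19484 ft.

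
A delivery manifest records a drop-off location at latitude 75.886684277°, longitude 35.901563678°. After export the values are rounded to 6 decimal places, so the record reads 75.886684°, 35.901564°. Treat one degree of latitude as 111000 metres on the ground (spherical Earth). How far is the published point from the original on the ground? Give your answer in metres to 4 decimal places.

0.0320 metres

Δlat = 75.886684277 − 75.886684 = +0.000000277°; Δlon = 35.901563678 − 35.901564 = -0.000000322°.
N–S: 0.000000277° × 111000 m/° = 0.030747 m.
East–west at this latitude: -0.000000322° × 111000 × cos 75.8867° ≈ -0.000000322 × 27066.3 = -0.00871534 m.
Distance: √(0.030747² + 0.00871534²) ≈ 0.0319583 m.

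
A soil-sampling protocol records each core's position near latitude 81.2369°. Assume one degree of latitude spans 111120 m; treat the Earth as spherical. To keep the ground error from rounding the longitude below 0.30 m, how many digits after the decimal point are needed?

At 81.2369° one degree of longitude covers 111120 × cos 81.2369° ≈ 111120 × 0.1523 ≈ 16929.1 m.
N decimal places → at most half a unit in the last place, 0.5 × 10⁻ᴺ° = 16929.1/2 × 10⁻ᴺ m.
Setting 8464.53 × 10⁻ᴺ ≤ 0.30 gives 10ᴺ ≥ 2.822e+04, i.e. N ≥ 4.45.
N = 4 would give 0.846 m (too coarse); N = 5 gives 0.0846 m ≤ 0.30 m.

5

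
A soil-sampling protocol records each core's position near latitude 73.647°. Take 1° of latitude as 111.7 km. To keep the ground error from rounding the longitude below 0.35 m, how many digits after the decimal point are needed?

At 73.647° one degree of longitude covers 111700 × cos 73.647° ≈ 111700 × 0.2816 ≈ 31449.6 m.
Rounding to N decimal places gives at most 0.5 × 10⁻ᴺ degrees of error, i.e. 0.5 × 10⁻ᴺ × 31449.6 m.
Setting 15724.8 × 10⁻ᴺ ≤ 0.35 gives 10ᴺ ≥ 4.493e+04, i.e. N ≥ 4.65.
So 5 decimal places suffice (0.157 m); 4 would allow up to 1.57 m.

5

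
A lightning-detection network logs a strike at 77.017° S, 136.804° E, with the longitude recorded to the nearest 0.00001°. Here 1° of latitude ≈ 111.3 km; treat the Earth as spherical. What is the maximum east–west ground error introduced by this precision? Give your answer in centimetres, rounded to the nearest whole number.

Rounding to 5 decimal places leaves the longitude within ±5e-06° of the true value.
One degree of longitude at 77.017° is 111300 × cos 77.017° ≈ 111300 × 0.2247 = 25004.9 m.
East–west error: 5e-06° × 25004.9 m/° ≈ 0.125024 m.
That is 0.125024 m = 12.502 cm.

13 centimetres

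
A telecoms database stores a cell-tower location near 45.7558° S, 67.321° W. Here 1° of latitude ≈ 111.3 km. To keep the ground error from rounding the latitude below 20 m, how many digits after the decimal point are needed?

One degree of latitude covers 111300 m.
With N decimal places the half-ulp bound is 0.5·10⁻ᴺ°, or 0.5·10⁻ᴺ × 111300 m on the ground.
Setting 55650 × 10⁻ᴺ ≤ 20 gives 10ᴺ ≥ 2782, i.e. N ≥ 3.44.
N = 3 would give 55.6 m (too coarse); N = 4 gives 5.57 m ≤ 20 m.

4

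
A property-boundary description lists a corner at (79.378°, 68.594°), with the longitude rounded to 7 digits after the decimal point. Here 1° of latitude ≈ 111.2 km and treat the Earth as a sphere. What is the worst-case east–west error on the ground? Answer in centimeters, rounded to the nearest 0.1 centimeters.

Rounding to 7 decimal places leaves the longitude within ±5e-08° of the true value.
One degree of longitude at 79.378° is 111200 × cos 79.378° ≈ 111200 × 0.1843 = 20497.4 m.
So at most 5e-08° × 20497.4 ≈ 0.00102487 m east–west.
That is 0.00102487 m = 0.10249 cm.

0.1 centimeters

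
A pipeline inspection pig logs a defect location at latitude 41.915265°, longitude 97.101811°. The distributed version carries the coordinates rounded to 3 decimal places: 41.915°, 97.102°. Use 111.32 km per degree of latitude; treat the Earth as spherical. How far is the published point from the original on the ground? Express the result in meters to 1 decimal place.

33.4 meters

The latitude changed by +0.000265° and the longitude by -0.000189°.
North–south shift: 0.000265 × 111320 = 29.4998 m.
East–west at this latitude: -0.000189° × 111320 × cos 41.915° ≈ -0.000189 × 82837.3 = -15.6562 m.
Hypotenuse of the two orthogonal shifts: √(29.4998² + 15.6562²) = 33.397 m.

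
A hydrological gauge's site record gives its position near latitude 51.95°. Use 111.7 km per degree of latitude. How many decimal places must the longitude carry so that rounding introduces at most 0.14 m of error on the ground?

6

At 51.95° one degree of longitude covers 111700 × cos 51.95° ≈ 111700 × 0.6163 ≈ 68846.2 m.
Rounding to N decimal places gives at most 0.5 × 10⁻ᴺ degrees of error, i.e. 0.5 × 10⁻ᴺ × 68846.2 m.
Setting 34423.1 × 10⁻ᴺ ≤ 0.14 gives 10ᴺ ≥ 2.459e+05, i.e. N ≥ 5.39.
At 5 places the error can reach 0.344 m, but 6 places keeps it to 0.0344 m.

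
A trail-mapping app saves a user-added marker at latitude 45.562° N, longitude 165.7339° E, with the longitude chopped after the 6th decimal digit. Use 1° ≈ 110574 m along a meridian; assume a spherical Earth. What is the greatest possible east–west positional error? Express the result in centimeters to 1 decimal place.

Truncating at 6 decimal places can drop up to a full unit in the last place, so the longitude may be off by as much as 1e-06°.
At latitude 45.562° a degree of longitude spans 110574 m × cos 45.562° = 110574 × 0.7001 ≈ 77417 m.
Maximum E–W displacement: 1e-06 × 77417 = 0.077417 m.
That is 0.077417 m = 7.7417 cm.

7.7 centimeters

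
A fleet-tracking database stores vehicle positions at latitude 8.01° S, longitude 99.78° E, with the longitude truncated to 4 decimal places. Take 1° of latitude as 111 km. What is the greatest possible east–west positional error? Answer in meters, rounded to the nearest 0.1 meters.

Truncating at 4 decimal places can drop up to a full unit in the last place, so the longitude may be off by as much as 0.0001°.
Parallels shrink by cos φ, so at 8.01° a degree of longitude is 111000 × 0.9902 ≈ 109917 m.
Maximum E–W displacement: 0.0001 × 109917 = 10.9917 m.

11.0 meters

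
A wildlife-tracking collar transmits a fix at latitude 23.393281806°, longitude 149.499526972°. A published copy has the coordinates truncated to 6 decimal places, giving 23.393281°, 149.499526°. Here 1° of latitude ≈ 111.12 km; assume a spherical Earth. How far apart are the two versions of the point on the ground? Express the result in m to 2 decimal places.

The latitude changed by +0.000000806° and the longitude by +0.000000972°.
N–S: 0.000000806° × 111120 m/° = 0.0895627 m.
E–W at 23.3933°: 0.000000972° × 111120 × cos 23.3933° = 0.000000972 × 111120 × 0.9178 ≈ 0.0991305 m.
Hypotenuse of the two orthogonal shifts: √(0.0895627² + 0.0991305²) = 0.133598 m.

0.13 m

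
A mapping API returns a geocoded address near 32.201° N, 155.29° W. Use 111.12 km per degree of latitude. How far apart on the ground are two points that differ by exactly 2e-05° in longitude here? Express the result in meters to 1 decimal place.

One degree of longitude here spans 111120 × cos 32.201° = 111120 × 0.8462 ≈ 94028 m; 2e-05° of that is 1.88056 m.

1.9 meters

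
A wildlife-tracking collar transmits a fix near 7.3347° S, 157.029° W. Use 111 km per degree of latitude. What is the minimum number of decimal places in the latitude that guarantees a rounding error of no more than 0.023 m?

7 decimal places

One degree of latitude covers 111000 m.
N decimal places → at most half a unit in the last place, 0.5 × 10⁻ᴺ° = 111000/2 × 10⁻ᴺ m.
Need 0.5 × 111000 × 10⁻ᴺ ≤ 0.023 → 10⁻ᴺ ≤ 4.144e-07, so N ≥ 6.38.
N = 6 would give 0.0555 m (too coarse); N = 7 gives 0.00555 m ≤ 0.023 m.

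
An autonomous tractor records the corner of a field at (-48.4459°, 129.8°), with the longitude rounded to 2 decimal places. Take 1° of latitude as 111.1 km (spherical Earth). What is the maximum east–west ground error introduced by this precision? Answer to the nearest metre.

Rounding to 2 decimal places leaves the longitude within ±0.005° of the true value.
Parallels shrink by cos φ, so at 48.4459° a degree of longitude is 111100 × 0.6633 ≈ 73695.6 m.
Maximum E–W displacement: 0.005 × 73695.6 = 368.478 m.

368 metres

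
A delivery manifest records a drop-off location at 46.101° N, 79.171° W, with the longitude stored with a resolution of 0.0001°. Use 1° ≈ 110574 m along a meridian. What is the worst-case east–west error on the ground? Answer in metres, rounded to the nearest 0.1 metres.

With a 0.0001° grid the true value lies within half a step, ±0.0001°/2 = ±5e-05°, of the stored one.
Parallels shrink by cos φ, so at 46.101° a degree of longitude is 110574 × 0.6934 ≈ 76670.8 m.
East–west error: 5e-05° × 76670.8 m/° ≈ 3.83354 m.

3.8 metres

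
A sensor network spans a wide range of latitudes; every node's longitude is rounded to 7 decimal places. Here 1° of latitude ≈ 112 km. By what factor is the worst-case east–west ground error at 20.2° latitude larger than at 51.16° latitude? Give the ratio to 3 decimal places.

Rounding to 7 decimal places leaves the longitude within ±5e-08° of the true value.
Error at 20.2° = 5e-08° × 112000 × cos 20.2° ≈ 0.0056 × 0.9385 = 0.0052556 m.
Error at 51.16° = 5e-08° × 112000 × cos 51.16° ≈ 0.0056 × 0.6271 = 0.003512 m.
The ratio reduces to cos 20.2° / cos 51.16° = 0.9385/0.6271 ≈ 1.4964.

1.496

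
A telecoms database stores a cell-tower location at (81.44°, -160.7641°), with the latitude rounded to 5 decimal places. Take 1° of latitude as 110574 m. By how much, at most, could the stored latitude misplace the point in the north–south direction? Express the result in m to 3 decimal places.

0.553 m

Rounding to 5 decimal places leaves the latitude within ±5e-06° of the true value.
So the N–S error is at most 5e-06 × 110574 = 0.55287 m.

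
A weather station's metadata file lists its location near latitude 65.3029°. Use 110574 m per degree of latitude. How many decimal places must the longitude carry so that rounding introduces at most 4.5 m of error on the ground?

4

At 65.3029° one degree of longitude covers 110574 × cos 65.3029° ≈ 110574 × 0.4178 ≈ 46200.1 m.
N decimal places → at most half a unit in the last place, 0.5 × 10⁻ᴺ° = 46200.1/2 × 10⁻ᴺ m.
Need 0.5 × 46200.1 × 10⁻ᴺ ≤ 4.5 → 10⁻ᴺ ≤ 1.948e-04, so N ≥ 3.71.
At 3 places the error can reach 23.1 m, but 4 places keeps it to 2.31 m.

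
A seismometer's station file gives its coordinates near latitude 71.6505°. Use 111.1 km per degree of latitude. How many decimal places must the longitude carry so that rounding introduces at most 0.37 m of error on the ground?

At 71.6505° one degree of longitude covers 111100 × cos 71.6505° ≈ 111100 × 0.3148 ≈ 34975.7 m.
N decimal places → at most half a unit in the last place, 0.5 × 10⁻ᴺ° = 34975.7/2 × 10⁻ᴺ m.
Setting 17487.8 × 10⁻ᴺ ≤ 0.37 gives 10ᴺ ≥ 4.726e+04, i.e. N ≥ 4.67.
So 5 decimal places suffice (0.175 m); 4 would allow up to 1.75 m.

5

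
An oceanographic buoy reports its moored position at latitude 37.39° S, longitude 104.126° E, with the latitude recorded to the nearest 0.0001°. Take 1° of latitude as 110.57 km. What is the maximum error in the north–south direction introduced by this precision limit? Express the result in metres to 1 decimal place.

Rounding to 4 decimal places leaves the latitude within ±5e-05° of the true value.
So the N–S error is at most 5e-05 × 110570 = 5.5285 m.

5.5 metres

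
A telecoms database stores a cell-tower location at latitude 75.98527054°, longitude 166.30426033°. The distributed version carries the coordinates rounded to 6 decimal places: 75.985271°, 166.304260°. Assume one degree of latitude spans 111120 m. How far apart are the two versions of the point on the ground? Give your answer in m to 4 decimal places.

Δlat = 75.98527054 − 75.985271 = -0.00000046°; Δlon = 166.30426033 − 166.304260 = +0.00000033°.
N–S: -0.00000046° × 111120 m/° = -0.0511152 m.
E–W at 75.9853°: 0.00000033° × 111120 × cos 75.9853° = 0.00000033 × 111120 × 0.2422 ≈ 0.00888033 m.
Combined displacement = (0.0511152² + 0.00888033²)^½ ≈ 0.0518809 m.

0.0519 m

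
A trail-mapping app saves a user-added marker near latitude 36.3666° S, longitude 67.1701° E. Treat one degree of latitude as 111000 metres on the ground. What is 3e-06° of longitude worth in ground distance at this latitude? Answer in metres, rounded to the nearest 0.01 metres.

One degree of longitude here spans 111000 × cos 36.3666° = 111000 × 0.8052 ≈ 89381.6 m; 3e-06° of that is 0.268145 m.

0.27 metres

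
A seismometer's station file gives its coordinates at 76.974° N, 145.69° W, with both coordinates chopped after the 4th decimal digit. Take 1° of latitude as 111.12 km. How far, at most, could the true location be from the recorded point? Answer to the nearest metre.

Truncating at 4 decimal places can drop up to a full unit in the last place, so each coordinate may be off by as much as 0.0001°.
N–S: 0.0001° × 111120 m/° = 11.112 m.
E–W at 76.974°: 0.0001° × 111120 × cos 76.974° = 0.0001 × 111120 × 0.2254 ≈ 2.50457 m.
Worst case both components are at the extreme and orthogonal: √(11.112² + 2.50457²) ≈ 11.3908 m.

11 metres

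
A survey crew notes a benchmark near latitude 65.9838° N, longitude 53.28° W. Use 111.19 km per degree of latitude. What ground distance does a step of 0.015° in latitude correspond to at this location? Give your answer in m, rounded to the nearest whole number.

1668 m

0.015° × 111190 m/° = 1667.85 m.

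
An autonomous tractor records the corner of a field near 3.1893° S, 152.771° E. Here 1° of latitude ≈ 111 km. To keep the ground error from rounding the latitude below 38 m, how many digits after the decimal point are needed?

4

One degree of latitude covers 111000 m.
With N decimal places the half-ulp bound is 0.5·10⁻ᴺ°, or 0.5·10⁻ᴺ × 111000 m on the ground.
Need 0.5 × 111000 × 10⁻ᴺ ≤ 38 → 10⁻ᴺ ≤ 6.847e-04, so N ≥ 3.16.
So 4 decimal places suffice (5.55 m); 3 would allow up to 55.5 m.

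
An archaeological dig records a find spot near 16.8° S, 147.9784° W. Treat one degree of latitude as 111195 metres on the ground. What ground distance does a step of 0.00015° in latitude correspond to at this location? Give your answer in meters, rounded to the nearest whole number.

17 meters

0.00015° × 111195 m/° = 16.6793 m.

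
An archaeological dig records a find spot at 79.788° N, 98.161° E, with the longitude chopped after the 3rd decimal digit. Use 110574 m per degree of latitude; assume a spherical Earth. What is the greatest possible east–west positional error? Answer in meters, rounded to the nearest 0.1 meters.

19.6 meters

Truncating at 3 decimal places can drop up to a full unit in the last place, so the longitude may be off by as much as 0.001°.
Parallels shrink by cos φ, so at 79.788° a degree of longitude is 110574 × 0.1773 ≈ 19603.8 m.
Maximum E–W displacement: 0.001 × 19603.8 = 19.6038 m.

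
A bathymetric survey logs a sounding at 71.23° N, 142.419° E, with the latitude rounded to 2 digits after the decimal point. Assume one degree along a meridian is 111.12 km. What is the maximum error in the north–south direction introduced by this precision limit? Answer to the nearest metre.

Rounding to 2 decimal places leaves the latitude within ±0.005° of the true value.
So the N–S error is at most 0.005 × 111120 = 555.6 m.

556 metres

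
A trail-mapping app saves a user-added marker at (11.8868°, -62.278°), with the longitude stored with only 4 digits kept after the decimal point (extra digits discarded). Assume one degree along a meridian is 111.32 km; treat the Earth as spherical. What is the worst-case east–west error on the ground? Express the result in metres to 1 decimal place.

Truncating at 4 decimal places can drop up to a full unit in the last place, so the longitude may be off by as much as 0.0001°.
Parallels shrink by cos φ, so at 11.8868° a degree of longitude is 111320 × 0.9786 ≈ 108933 m.
Maximum E–W displacement: 0.0001 × 108933 = 10.8933 m.

10.9 metres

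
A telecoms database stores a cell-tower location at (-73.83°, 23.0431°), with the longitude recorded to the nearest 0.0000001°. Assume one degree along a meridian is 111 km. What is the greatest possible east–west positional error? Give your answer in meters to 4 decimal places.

0.0015 meters

Rounding to 7 decimal places leaves the longitude within ±5e-08° of the true value.
Parallels shrink by cos φ, so at 73.83° a degree of longitude is 111000 × 0.2785 ≈ 30912.2 m.
So at most 5e-08° × 30912.2 ≈ 0.00154561 m east–west.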